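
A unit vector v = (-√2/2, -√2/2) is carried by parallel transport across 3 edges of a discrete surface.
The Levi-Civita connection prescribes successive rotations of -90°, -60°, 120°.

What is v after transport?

Total rotation: (-90°) + (-60°) + 120° = -30°. Final vector: (-0.9659, -0.2588)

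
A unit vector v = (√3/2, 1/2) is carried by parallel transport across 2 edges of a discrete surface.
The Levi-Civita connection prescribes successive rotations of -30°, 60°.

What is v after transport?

Total rotation: (-30°) + 60° = 30°. Final vector: (0.5000, 0.8660)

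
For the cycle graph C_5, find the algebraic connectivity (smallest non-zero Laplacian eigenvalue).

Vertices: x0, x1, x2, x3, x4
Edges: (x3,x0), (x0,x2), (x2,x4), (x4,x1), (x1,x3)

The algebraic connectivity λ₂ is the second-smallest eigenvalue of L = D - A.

The cycle graph C_n has Laplacian eigenvalues λ_k = 2 − 2cos(2πk/n), k = 0, 1, …, n−1. Here n = 5:
k=0: 2 − 2cos(0) = 0.0; k=1: 2 − 2cos(2π/5) = 1.382; k=2: 2 − 2cos(4π/5) = 3.618; k=3: 2 − 2cos(6π/5) = 3.618; k=4: 2 − 2cos(8π/5) = 1.382.
Laplacian eigenvalues: [0.0, 1.382, 1.382, 3.618, 3.618]. Algebraic connectivity (smallest non-zero eigenvalue) = 1.382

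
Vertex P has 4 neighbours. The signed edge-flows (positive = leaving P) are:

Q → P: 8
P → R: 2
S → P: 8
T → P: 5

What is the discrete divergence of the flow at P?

Divergence = sum of outgoing flows = (-8) + 2 + (-8) + (-5) = -19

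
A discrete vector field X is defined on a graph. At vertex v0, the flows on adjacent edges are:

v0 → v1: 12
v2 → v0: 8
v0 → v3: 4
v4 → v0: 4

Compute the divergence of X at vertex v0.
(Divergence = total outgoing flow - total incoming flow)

Divergence = sum of outgoing flows = 12 + (-8) + 4 + (-4) = 4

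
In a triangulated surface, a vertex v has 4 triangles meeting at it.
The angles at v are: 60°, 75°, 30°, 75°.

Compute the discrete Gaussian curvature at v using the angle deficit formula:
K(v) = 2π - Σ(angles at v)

Sum of angles = 240°. K = 360° - 240° = 120° = 2π/3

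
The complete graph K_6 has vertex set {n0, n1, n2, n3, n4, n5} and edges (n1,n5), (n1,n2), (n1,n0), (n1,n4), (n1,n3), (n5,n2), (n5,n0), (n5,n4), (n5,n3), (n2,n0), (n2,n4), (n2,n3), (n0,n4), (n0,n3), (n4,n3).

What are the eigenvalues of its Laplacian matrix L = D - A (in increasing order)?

For the complete graph K_n, L = nI − J (J = all-ones matrix). J has eigenvalues n (once, eigenvector 𝟙) and 0 (multiplicity n−1), so L has eigenvalues 0 (once) and n (multiplicity n−1). Here n = 6: eigenvalue 0 once and 6 with multiplicity 5.
Laplacian eigenvalues (increasing order): [0.0, 6.0, 6.0, 6.0, 6.0, 6.0]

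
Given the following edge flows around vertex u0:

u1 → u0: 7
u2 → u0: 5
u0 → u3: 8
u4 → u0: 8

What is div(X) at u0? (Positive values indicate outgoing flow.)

Divergence = sum of outgoing flows = (-7) + (-5) + 8 + (-8) = -12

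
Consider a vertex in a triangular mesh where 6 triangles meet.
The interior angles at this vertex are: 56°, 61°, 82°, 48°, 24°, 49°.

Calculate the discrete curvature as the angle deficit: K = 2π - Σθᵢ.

Sum of angles = 320°. K = 360° - 320° = 40° = 2π/9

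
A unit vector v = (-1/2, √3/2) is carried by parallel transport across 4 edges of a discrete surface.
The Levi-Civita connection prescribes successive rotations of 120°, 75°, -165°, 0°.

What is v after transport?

Total rotation: 120° + 75° + (-165°) + 0° = 30°. Final vector: (-0.8660, 0.5000)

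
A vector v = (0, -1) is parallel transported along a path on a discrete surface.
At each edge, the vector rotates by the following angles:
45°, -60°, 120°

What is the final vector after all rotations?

Total rotation: 45° + (-60°) + 120° = 105°. Final vector: (0.9659, 0.2588)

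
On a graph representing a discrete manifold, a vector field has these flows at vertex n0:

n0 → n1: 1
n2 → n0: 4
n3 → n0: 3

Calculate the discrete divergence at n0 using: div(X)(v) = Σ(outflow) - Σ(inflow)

Divergence = sum of outgoing flows = 1 + (-4) + (-3) = -6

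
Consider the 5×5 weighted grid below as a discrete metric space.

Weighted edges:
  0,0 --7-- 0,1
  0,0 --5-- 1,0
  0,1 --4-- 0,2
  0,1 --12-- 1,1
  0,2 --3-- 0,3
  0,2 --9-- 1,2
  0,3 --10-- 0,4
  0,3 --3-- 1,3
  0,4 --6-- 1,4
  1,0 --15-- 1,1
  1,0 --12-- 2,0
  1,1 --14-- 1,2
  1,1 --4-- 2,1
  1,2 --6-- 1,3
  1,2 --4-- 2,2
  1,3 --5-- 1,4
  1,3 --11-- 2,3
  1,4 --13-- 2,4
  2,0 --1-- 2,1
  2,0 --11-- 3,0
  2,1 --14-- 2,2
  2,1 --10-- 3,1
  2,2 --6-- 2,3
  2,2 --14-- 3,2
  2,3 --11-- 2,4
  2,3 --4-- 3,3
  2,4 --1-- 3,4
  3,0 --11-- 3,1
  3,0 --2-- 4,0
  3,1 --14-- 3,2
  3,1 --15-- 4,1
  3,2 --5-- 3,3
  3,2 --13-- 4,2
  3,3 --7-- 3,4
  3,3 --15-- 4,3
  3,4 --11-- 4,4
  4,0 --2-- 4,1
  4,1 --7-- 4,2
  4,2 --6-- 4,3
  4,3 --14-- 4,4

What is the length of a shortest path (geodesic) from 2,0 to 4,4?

Shortest path: 2,0 → 3,0 → 4,0 → 4,1 → 4,2 → 4,3 → 4,4, total weight = 42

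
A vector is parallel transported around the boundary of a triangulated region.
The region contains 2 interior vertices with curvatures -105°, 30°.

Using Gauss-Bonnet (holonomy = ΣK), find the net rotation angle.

Holonomy = total enclosed curvature = (-105°) + 30° = -75°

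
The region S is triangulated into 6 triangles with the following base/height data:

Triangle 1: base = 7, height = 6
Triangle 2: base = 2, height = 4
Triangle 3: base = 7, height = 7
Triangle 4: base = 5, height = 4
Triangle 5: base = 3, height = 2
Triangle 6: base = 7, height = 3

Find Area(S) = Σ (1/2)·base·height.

(1/2)×7×6 + (1/2)×2×4 + (1/2)×7×7 + (1/2)×5×4 + (1/2)×3×2 + (1/2)×7×3 = 73.0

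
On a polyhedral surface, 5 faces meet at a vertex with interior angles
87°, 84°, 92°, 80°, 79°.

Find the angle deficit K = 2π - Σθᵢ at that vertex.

Sum of angles = 422°. K = 360° - 422° = -62° = -31π/90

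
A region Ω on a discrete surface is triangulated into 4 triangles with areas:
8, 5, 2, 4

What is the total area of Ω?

8 + 5 + 2 + 4 = 19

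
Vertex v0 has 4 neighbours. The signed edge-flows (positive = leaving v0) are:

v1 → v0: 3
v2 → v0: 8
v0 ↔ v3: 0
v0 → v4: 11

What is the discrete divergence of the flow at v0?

Divergence = sum of outgoing flows = (-3) + (-8) + 0 + 11 = 0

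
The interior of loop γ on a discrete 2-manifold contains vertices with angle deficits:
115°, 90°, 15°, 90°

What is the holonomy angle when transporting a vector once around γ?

Holonomy = total enclosed curvature = 115° + 90° + 15° + 90° = 310°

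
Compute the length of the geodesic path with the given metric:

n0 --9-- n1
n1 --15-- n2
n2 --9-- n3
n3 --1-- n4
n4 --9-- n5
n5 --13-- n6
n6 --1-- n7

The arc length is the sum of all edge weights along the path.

Arc length = 9 + 15 + 9 + 1 + 9 + 13 + 1 = 57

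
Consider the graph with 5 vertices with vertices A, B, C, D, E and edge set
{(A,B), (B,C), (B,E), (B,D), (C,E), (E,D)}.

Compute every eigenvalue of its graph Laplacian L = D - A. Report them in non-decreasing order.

Degrees: deg(A) = 1, deg(B) = 4, deg(C) = 2, deg(D) = 2, deg(E) = 3.
L = D − A with rows/columns ordered (A, B, C, D, E):
  [ 1, -1,  0,  0,  0]
  [-1,  4, -1, -1, -1]
  [ 0, -1,  2,  0, -1]
  [ 0, -1,  0,  2, -1]
  [ 0, -1, -1, -1,  3]
Characteristic polynomial: det(λI − L) = λ(λ − 1)(λ − 2)(λ − 4)(λ − 5).
Roots: λ = 0; (λ − 1) = 0 ⇒ λ = 1; (λ − 2) = 0 ⇒ λ = 2; (λ − 4) = 0 ⇒ λ = 4; (λ − 5) = 0 ⇒ λ = 5.
(Check: the roots sum (with multiplicity) to 12, matching trace L = Σdeg = 2·6 = 12.)
Laplacian eigenvalues (increasing order): [0.0, 1.0, 2.0, 4.0, 5.0]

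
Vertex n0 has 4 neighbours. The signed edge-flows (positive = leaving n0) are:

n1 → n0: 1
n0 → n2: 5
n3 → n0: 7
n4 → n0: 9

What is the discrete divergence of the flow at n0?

Divergence = sum of outgoing flows = (-1) + 5 + (-7) + (-9) = -12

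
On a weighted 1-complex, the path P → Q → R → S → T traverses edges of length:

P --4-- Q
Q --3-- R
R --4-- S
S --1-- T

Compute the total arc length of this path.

Arc length = 4 + 3 + 4 + 1 = 12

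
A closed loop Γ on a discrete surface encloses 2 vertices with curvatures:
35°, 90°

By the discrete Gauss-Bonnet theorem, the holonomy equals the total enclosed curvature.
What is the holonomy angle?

Holonomy = total enclosed curvature = 35° + 90° = 125°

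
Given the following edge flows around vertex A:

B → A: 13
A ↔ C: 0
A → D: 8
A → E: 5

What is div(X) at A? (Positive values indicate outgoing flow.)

Divergence = sum of outgoing flows = (-13) + 0 + 8 + 5 = 0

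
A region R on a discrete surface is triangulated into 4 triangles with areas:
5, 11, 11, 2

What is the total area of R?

5 + 11 + 11 + 2 = 29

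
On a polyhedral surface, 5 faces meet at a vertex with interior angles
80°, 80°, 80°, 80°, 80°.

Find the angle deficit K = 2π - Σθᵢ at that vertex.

Sum of angles = 400°. K = 360° - 400° = -40°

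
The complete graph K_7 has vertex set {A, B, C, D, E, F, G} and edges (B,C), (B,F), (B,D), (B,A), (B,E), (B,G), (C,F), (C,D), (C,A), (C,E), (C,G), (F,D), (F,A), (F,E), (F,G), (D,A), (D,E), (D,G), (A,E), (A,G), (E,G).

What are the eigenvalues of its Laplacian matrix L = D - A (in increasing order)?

For the complete graph K_n, L = nI − J (J = all-ones matrix). J has eigenvalues n (once, eigenvector 𝟙) and 0 (multiplicity n−1), so L has eigenvalues 0 (once) and n (multiplicity n−1). Here n = 7: eigenvalue 0 once and 7 with multiplicity 6.
Laplacian eigenvalues (increasing order): [0.0, 7.0, 7.0, 7.0, 7.0, 7.0, 7.0]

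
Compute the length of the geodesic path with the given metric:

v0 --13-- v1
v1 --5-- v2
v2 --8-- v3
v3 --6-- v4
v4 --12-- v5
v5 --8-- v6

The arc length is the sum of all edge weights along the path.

Arc length = 13 + 5 + 8 + 6 + 12 + 8 = 52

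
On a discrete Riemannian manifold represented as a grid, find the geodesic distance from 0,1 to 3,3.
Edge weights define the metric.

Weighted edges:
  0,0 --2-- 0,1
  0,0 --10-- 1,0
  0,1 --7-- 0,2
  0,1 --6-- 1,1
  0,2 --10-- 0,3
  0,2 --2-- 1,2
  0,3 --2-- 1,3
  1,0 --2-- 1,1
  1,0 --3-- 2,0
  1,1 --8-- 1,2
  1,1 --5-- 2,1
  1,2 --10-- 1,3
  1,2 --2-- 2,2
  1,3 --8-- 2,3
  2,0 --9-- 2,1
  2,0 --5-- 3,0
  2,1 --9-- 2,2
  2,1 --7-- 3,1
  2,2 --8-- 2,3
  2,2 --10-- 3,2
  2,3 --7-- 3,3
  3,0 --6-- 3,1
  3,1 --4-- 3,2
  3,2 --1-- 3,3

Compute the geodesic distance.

Shortest path: 0,1 → 0,2 → 1,2 → 2,2 → 3,2 → 3,3, total weight = 22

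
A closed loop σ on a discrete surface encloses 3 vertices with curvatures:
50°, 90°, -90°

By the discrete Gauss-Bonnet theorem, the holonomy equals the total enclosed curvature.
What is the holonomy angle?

Holonomy = total enclosed curvature = 50° + 90° + (-90°) = 50°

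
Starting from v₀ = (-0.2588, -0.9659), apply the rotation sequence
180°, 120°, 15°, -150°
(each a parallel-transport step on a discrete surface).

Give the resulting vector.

Total rotation: 180° + 120° + 15° + (-150°) = 165°. Final vector: (0.5000, 0.8660)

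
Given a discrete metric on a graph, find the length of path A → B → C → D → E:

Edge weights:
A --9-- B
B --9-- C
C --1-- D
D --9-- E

Arc length = 9 + 9 + 1 + 9 = 28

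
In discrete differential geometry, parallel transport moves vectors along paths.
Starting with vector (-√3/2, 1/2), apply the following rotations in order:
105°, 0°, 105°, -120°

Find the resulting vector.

Total rotation: 105° + 0° + 105° + (-120°) = 90°. Final vector: (-0.5000, -0.8660)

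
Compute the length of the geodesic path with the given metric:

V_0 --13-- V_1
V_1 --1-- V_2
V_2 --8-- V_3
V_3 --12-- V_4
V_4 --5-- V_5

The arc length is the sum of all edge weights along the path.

Arc length = 13 + 1 + 8 + 12 + 5 = 39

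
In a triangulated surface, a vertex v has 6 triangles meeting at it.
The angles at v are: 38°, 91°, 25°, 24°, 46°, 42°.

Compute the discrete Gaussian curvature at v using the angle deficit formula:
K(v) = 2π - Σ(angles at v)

Sum of angles = 266°. K = 360° - 266° = 94° = 47π/90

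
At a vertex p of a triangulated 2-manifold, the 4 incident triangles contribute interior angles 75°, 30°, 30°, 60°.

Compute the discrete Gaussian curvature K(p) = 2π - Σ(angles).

Sum of angles = 195°. K = 360° - 195° = 165° = 11π/12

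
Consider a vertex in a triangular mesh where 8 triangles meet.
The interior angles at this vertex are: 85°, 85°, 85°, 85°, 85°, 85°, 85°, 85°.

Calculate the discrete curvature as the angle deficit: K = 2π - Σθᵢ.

Sum of angles = 680°. K = 360° - 680° = -320°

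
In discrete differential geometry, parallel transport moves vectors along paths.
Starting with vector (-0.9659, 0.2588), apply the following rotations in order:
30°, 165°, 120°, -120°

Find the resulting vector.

Total rotation: 30° + 165° + 120° + (-120°) = 195° ≡ -165° (mod 360°). Final vector: (1, 0)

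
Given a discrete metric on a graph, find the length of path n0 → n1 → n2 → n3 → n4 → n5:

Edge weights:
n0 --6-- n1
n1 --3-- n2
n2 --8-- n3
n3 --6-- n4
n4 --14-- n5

Arc length = 6 + 3 + 8 + 6 + 14 = 37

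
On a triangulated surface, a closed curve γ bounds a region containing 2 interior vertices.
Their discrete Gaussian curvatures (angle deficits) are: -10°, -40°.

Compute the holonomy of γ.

Holonomy = total enclosed curvature = (-10°) + (-40°) = -50°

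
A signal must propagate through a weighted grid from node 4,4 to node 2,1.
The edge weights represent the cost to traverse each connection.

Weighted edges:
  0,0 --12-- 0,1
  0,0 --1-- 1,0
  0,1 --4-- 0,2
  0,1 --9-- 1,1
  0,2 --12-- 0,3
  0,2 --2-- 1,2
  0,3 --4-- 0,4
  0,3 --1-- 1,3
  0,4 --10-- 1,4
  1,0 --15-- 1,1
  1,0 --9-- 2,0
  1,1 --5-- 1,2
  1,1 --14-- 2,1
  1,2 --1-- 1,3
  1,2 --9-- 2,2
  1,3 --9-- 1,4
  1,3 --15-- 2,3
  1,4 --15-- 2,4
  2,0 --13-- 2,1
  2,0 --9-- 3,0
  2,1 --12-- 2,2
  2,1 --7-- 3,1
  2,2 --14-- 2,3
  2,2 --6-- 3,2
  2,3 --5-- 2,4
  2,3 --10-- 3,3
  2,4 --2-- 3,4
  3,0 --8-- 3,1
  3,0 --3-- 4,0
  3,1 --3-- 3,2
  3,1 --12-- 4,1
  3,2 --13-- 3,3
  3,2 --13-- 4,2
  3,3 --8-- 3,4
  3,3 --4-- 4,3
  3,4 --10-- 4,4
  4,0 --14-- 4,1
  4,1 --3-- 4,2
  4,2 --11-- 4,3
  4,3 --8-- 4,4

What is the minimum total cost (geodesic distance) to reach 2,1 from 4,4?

Shortest path: 4,4 → 4,3 → 3,3 → 3,2 → 3,1 → 2,1, total weight = 35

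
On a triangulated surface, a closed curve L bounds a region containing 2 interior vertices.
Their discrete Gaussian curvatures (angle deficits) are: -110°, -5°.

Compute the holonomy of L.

Holonomy = total enclosed curvature = (-110°) + (-5°) = -115°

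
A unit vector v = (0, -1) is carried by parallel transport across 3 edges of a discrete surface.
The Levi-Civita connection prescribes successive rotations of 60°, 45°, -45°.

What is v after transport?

Total rotation: 60° + 45° + (-45°) = 60°. Final vector: (0.8660, -0.5000)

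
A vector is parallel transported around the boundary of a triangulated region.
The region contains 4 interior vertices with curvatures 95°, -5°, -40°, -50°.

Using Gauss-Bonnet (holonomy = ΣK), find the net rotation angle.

Holonomy = total enclosed curvature = 95° + (-5°) + (-40°) + (-50°) = 0°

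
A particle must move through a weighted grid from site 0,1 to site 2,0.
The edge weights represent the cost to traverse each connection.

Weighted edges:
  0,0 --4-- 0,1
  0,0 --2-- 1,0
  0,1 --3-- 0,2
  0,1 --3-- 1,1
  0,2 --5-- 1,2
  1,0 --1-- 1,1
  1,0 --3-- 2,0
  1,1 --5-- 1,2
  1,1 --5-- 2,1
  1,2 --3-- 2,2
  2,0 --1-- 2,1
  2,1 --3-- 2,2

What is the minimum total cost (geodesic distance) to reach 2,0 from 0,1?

Shortest path: 0,1 → 1,1 → 1,0 → 2,0, total weight = 7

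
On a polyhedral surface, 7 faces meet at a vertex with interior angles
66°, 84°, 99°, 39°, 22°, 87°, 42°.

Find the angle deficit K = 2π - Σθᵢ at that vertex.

Sum of angles = 439°. K = 360° - 439° = -79° = -79π/180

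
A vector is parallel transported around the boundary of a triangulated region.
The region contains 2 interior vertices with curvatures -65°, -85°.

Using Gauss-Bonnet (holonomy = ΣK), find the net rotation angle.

Holonomy = total enclosed curvature = (-65°) + (-85°) = -150°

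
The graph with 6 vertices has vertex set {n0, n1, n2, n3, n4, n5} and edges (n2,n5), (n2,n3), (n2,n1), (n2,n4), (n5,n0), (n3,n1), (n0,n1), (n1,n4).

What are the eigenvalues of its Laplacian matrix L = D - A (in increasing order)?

Degrees: deg(n0) = 2, deg(n1) = 4, deg(n2) = 4, deg(n3) = 2, deg(n4) = 2, deg(n5) = 2.
L = D − A with rows/columns ordered (n0, n1, n2, n3, n4, n5):
  [ 2, -1,  0,  0,  0, -1]
  [-1,  4, -1, -1, -1,  0]
  [ 0, -1,  4, -1, -1, -1]
  [ 0, -1, -1,  2,  0,  0]
  [ 0, -1, -1,  0,  2,  0]
  [-1,  0, -1,  0,  0,  2]
Characteristic polynomial: det(λI − L) = λ(λ² − 6λ + 6)(λ − 2)(λ² − 8λ + 14).
Roots: λ = 0; (λ² − 6λ + 6) = 0 ⇒ λ = 3 ± √3 ≈ 1.2679, 4.7321; (λ − 2) = 0 ⇒ λ = 2; (λ² − 8λ + 14) = 0 ⇒ λ = 4 ± √2 ≈ 2.5858, 5.4142.
(Check: the roots sum (with multiplicity) to 16, matching trace L = Σdeg = 2·8 = 16.)
Laplacian eigenvalues (increasing order): [0.0, 1.2679, 2.0, 2.5858, 4.7321, 5.4142]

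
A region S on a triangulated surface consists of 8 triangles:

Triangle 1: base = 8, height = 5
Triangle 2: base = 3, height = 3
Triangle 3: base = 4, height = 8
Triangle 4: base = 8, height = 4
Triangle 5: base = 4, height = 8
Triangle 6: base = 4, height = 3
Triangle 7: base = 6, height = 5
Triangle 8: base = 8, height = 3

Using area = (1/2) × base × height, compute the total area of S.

(1/2)×8×5 + (1/2)×3×3 + (1/2)×4×8 + (1/2)×8×4 + (1/2)×4×8 + (1/2)×4×3 + (1/2)×6×5 + (1/2)×8×3 = 105.5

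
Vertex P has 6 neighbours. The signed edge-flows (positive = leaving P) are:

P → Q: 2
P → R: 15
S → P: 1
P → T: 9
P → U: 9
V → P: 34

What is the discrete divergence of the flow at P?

Divergence = sum of outgoing flows = 2 + 15 + (-1) + 9 + 9 + (-34) = 0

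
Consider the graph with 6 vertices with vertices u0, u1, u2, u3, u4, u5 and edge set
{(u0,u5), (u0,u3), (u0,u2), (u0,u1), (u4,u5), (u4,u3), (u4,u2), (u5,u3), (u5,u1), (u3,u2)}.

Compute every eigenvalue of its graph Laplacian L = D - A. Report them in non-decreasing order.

Degrees: deg(u0) = 4, deg(u1) = 2, deg(u2) = 3, deg(u3) = 4, deg(u4) = 3, deg(u5) = 4.
L = D − A with rows/columns ordered (u0, u1, u2, u3, u4, u5):
  [ 4, -1, -1, -1,  0, -1]
  [-1,  2,  0,  0,  0, -1]
  [-1,  0,  3, -1, -1,  0]
  [-1,  0, -1,  4, -1, -1]
  [ 0,  0, -1, -1,  3, -1]
  [-1, -1,  0, -1, -1,  4]
Characteristic polynomial: det(λI − L) = λ(λ² − 7λ + 9)(λ² − 9λ + 19)(λ − 4).
Roots: λ = 0; (λ² − 7λ + 9) = 0 ⇒ λ = (7 ± √13)/2 ≈ 1.6972, 5.3028; (λ² − 9λ + 19) = 0 ⇒ λ = (9 ± √5)/2 ≈ 3.382, 5.618; (λ − 4) = 0 ⇒ λ = 4.
(Check: the roots sum (with multiplicity) to 20, matching trace L = Σdeg = 2·10 = 20.)
Laplacian eigenvalues (increasing order): [0.0, 1.6972, 3.382, 4.0, 5.3028, 5.618]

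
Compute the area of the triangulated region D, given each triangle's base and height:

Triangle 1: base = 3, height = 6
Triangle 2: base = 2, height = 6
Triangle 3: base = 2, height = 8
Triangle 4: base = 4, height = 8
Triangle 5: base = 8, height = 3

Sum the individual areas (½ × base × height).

(1/2)×3×6 + (1/2)×2×6 + (1/2)×2×8 + (1/2)×4×8 + (1/2)×8×3 = 51.0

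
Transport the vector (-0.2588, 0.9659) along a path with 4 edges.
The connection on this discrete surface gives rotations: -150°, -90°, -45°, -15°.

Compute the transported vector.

Total rotation: (-150°) + (-90°) + (-45°) + (-15°) = -300° ≡ 60° (mod 360°). Final vector: (-0.9659, 0.2588)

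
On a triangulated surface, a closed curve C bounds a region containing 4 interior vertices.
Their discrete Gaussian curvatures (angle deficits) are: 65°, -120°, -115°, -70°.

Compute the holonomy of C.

Holonomy = total enclosed curvature = 65° + (-120°) + (-115°) + (-70°) = -240°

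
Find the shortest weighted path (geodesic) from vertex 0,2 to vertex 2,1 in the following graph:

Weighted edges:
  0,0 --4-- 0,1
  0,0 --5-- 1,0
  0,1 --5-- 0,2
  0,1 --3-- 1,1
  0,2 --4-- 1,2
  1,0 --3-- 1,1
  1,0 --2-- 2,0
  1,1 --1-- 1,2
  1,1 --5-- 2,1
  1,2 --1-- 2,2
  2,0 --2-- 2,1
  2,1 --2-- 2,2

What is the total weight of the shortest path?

Shortest path: 0,2 → 1,2 → 2,2 → 2,1, total weight = 7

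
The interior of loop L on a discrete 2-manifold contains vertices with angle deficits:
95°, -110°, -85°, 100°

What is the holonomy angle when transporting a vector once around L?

Holonomy = total enclosed curvature = 95° + (-110°) + (-85°) + 100° = 0°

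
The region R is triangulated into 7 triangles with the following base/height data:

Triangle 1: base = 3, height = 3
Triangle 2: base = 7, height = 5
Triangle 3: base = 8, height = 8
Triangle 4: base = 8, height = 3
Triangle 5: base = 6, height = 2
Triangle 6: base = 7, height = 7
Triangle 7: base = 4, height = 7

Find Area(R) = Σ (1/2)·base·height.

(1/2)×3×3 + (1/2)×7×5 + (1/2)×8×8 + (1/2)×8×3 + (1/2)×6×2 + (1/2)×7×7 + (1/2)×4×7 = 110.5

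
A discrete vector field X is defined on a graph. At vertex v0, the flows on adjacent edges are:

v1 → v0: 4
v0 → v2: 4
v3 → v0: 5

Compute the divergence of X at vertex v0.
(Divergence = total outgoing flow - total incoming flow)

Divergence = sum of outgoing flows = (-4) + 4 + (-5) = -5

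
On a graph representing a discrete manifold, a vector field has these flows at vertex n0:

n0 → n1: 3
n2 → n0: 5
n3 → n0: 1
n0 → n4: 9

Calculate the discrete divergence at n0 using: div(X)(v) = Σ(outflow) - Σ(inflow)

Divergence = sum of outgoing flows = 3 + (-5) + (-1) + 9 = 6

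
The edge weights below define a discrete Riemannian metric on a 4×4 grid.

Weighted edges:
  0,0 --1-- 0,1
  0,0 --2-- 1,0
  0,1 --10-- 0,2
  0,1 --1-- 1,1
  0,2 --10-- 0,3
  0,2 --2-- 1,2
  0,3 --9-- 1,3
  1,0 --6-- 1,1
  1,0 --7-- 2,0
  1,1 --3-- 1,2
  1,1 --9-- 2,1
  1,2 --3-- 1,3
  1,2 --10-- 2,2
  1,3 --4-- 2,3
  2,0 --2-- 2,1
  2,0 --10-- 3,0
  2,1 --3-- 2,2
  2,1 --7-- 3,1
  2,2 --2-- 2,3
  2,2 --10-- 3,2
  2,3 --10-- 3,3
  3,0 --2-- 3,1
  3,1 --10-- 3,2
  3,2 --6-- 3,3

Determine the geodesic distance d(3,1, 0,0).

Shortest path: 3,1 → 2,1 → 2,0 → 1,0 → 0,0, total weight = 18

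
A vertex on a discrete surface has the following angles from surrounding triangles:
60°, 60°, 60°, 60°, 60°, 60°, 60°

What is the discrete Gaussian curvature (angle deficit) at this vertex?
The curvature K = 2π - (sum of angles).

Sum of angles = 420°. K = 360° - 420° = -60°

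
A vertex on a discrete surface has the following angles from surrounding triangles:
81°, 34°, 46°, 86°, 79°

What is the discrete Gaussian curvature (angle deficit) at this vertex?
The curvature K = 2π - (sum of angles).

Sum of angles = 326°. K = 360° - 326° = 34° = 17π/90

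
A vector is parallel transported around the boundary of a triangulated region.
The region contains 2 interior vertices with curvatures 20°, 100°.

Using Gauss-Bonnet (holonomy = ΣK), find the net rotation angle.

Holonomy = total enclosed curvature = 20° + 100° = 120°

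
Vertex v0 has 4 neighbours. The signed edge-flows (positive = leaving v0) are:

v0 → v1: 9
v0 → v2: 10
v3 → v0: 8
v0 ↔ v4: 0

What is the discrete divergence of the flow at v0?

Divergence = sum of outgoing flows = 9 + 10 + (-8) + 0 = 11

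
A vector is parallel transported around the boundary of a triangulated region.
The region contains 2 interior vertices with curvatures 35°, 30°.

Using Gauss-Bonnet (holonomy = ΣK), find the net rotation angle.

Holonomy = total enclosed curvature = 35° + 30° = 65°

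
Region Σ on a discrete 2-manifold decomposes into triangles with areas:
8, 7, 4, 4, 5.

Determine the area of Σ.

8 + 7 + 4 + 4 + 5 = 28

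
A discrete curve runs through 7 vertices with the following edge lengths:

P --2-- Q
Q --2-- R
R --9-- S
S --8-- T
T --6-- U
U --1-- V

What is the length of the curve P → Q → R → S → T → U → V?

Arc length = 2 + 2 + 9 + 8 + 6 + 1 = 28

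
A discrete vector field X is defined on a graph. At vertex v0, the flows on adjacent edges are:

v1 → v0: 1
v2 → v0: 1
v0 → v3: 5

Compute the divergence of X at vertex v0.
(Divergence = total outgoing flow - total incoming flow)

Divergence = sum of outgoing flows = (-1) + (-1) + 5 = 3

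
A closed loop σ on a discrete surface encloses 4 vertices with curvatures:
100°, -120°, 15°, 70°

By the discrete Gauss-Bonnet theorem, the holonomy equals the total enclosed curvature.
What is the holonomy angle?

Holonomy = total enclosed curvature = 100° + (-120°) + 15° + 70° = 65°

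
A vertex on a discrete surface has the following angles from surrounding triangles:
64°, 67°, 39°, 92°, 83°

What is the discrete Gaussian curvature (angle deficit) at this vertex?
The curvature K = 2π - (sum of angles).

Sum of angles = 345°. K = 360° - 345° = 15° = π/12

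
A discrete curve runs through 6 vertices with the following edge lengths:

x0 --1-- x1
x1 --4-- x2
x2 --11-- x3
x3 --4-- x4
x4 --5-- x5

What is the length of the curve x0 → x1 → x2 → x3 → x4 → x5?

Arc length = 1 + 4 + 11 + 4 + 5 = 25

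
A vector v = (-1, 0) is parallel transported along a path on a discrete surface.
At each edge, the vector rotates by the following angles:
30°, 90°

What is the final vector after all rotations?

Total rotation: 30° + 90° = 120°. Final vector: (0.5000, -0.8660)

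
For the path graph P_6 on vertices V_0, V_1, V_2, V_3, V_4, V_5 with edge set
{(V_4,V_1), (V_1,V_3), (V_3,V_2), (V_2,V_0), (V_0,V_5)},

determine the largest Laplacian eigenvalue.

The path graph P_n has Laplacian eigenvalues λ_k = 2 − 2cos(kπ/n), k = 0, 1, …, n−1. Here n = 6:
k=0: 2 − 2cos(0) = 0.0; k=1: 2 − 2cos(π/6) = 0.2679; k=2: 2 − 2cos(π/3) = 1.0; k=3: 2 − 2cos(π/2) = 2.0; k=4: 2 − 2cos(2π/3) = 3.0; k=5: 2 − 2cos(5π/6) = 3.7321.
Laplacian eigenvalues: [0.0, 0.2679, 1.0, 2.0, 3.0, 3.7321]. Largest eigenvalue (spectral radius) = 3.7321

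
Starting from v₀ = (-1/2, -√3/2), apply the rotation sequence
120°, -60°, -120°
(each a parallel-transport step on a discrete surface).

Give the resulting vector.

Total rotation: 120° + (-60°) + (-120°) = -60°. Final vector: (-1, 0)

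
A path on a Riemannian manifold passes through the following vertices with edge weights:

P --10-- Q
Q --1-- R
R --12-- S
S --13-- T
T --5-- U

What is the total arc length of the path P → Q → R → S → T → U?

Arc length = 10 + 1 + 12 + 13 + 5 = 41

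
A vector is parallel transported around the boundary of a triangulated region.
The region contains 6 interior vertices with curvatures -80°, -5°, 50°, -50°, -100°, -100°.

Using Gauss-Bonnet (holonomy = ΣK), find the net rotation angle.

Holonomy = total enclosed curvature = (-80°) + (-5°) + 50° + (-50°) + (-100°) + (-100°) = -285°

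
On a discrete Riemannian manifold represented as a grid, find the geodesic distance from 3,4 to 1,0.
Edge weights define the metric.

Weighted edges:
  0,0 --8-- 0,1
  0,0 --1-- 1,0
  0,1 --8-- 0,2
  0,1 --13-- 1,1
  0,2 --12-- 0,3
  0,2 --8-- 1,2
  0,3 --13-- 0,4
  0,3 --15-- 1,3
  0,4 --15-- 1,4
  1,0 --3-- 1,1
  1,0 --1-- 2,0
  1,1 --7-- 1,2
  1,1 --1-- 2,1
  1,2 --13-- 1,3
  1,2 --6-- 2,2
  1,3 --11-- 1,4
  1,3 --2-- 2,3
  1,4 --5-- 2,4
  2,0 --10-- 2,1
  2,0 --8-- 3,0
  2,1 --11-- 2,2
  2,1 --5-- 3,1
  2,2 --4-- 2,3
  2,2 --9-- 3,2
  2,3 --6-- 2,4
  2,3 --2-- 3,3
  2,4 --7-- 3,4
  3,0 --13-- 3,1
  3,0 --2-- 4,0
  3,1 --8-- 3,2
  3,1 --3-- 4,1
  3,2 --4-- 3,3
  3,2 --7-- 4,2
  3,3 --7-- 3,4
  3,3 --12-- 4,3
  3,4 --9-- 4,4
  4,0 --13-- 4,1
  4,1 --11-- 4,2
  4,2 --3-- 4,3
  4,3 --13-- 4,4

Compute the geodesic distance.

Shortest path: 3,4 → 3,3 → 2,3 → 2,2 → 2,1 → 1,1 → 1,0, total weight = 28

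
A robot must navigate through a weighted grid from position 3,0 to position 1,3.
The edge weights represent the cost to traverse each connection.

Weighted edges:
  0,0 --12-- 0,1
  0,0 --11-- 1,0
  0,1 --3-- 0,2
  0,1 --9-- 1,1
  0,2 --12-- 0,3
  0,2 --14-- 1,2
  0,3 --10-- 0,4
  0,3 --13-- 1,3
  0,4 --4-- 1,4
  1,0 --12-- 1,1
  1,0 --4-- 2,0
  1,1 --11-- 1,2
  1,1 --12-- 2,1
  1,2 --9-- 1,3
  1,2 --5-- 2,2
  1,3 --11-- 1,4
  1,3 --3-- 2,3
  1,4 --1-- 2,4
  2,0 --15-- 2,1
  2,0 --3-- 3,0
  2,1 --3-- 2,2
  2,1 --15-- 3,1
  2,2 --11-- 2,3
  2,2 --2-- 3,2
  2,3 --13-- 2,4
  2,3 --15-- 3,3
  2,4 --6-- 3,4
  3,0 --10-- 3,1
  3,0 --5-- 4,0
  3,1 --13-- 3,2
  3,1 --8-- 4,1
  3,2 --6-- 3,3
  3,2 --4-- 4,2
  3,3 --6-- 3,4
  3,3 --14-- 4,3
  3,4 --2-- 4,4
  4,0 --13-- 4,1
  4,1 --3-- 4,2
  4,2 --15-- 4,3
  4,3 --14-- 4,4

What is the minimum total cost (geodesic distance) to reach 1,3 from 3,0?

Shortest path: 3,0 → 2,0 → 2,1 → 2,2 → 1,2 → 1,3, total weight = 35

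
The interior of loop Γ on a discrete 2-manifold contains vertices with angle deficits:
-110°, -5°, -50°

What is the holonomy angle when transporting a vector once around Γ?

Holonomy = total enclosed curvature = (-110°) + (-5°) + (-50°) = -165°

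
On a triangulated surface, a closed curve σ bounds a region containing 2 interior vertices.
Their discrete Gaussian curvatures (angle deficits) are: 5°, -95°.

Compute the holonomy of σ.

Holonomy = total enclosed curvature = 5° + (-95°) = -90°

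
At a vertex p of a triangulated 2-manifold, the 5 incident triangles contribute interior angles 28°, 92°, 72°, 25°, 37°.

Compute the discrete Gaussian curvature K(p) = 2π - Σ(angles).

Sum of angles = 254°. K = 360° - 254° = 106° = 53π/90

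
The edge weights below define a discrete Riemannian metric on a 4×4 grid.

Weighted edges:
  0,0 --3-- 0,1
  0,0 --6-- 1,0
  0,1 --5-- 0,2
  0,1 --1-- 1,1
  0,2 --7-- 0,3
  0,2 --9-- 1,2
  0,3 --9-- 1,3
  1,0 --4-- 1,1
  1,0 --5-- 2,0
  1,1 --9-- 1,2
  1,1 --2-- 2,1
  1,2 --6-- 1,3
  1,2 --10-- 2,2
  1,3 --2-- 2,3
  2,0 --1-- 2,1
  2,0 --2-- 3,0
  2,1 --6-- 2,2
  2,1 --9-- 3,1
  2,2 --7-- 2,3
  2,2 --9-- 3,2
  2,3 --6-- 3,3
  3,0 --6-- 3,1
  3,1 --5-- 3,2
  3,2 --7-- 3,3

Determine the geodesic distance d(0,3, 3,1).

Shortest path: 0,3 → 0,2 → 0,1 → 1,1 → 2,1 → 3,1, total weight = 24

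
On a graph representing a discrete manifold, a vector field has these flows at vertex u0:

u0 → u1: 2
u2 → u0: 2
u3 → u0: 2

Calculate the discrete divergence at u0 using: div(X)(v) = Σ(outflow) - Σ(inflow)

Divergence = sum of outgoing flows = 2 + (-2) + (-2) = -2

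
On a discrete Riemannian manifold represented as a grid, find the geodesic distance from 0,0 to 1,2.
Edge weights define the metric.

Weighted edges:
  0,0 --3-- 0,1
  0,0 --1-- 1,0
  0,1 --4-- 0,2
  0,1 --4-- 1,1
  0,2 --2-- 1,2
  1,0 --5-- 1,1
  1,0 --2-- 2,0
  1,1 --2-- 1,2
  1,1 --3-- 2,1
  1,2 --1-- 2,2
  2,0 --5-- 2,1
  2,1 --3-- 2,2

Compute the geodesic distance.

Shortest path: 0,0 → 1,0 → 1,1 → 1,2, total weight = 8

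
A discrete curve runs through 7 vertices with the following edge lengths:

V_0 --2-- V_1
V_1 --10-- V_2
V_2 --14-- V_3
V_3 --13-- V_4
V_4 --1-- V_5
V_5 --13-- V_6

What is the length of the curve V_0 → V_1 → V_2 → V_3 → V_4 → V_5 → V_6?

Arc length = 2 + 10 + 14 + 13 + 1 + 13 = 53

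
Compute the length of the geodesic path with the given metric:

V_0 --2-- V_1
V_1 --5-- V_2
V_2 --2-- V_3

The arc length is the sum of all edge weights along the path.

Arc length = 2 + 5 + 2 = 9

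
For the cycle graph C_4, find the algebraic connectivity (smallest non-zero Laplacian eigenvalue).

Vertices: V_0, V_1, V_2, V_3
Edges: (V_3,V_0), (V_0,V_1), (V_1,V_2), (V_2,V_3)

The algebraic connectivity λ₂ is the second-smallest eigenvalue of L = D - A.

The cycle graph C_n has Laplacian eigenvalues λ_k = 2 − 2cos(2πk/n), k = 0, 1, …, n−1. Here n = 4:
k=0: 2 − 2cos(0) = 0.0; k=1: 2 − 2cos(π/2) = 2.0; k=2: 2 − 2cos(π) = 4.0; k=3: 2 − 2cos(3π/2) = 2.0.
Laplacian eigenvalues: [0.0, 2.0, 2.0, 4.0]. Algebraic connectivity (smallest non-zero eigenvalue) = 2.0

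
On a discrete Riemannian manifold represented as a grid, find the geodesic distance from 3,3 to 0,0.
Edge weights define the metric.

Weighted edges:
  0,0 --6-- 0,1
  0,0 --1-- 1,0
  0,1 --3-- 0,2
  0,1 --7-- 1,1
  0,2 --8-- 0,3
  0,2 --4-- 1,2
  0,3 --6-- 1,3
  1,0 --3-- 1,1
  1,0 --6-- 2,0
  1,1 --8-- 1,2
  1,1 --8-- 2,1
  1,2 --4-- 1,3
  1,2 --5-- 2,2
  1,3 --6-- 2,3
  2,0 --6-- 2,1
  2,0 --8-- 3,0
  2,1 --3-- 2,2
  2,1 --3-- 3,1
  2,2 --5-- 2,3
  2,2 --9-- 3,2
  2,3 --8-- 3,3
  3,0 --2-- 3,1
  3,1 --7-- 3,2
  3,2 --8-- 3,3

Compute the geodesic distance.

Shortest path: 3,3 → 2,3 → 2,2 → 2,1 → 1,1 → 1,0 → 0,0, total weight = 28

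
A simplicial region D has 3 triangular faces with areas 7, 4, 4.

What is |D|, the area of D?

7 + 4 + 4 = 15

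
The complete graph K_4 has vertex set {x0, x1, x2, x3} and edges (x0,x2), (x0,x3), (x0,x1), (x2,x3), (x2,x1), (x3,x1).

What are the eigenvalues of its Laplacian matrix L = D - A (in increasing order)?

For the complete graph K_n, L = nI − J (J = all-ones matrix). J has eigenvalues n (once, eigenvector 𝟙) and 0 (multiplicity n−1), so L has eigenvalues 0 (once) and n (multiplicity n−1). Here n = 4: eigenvalue 0 once and 4 with multiplicity 3.
Laplacian eigenvalues (increasing order): [0.0, 4.0, 4.0, 4.0]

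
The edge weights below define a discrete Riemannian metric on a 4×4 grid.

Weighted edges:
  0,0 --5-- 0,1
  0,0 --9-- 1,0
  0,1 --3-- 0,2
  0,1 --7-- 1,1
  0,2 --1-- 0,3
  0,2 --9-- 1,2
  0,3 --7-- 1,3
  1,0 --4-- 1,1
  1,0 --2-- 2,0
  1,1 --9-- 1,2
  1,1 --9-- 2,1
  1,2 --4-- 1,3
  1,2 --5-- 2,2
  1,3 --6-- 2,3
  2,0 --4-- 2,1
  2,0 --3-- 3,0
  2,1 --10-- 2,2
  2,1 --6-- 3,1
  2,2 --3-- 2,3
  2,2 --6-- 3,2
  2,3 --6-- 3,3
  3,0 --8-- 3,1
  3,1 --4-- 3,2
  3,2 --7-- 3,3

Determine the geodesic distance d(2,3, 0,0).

Shortest path: 2,3 → 1,3 → 0,3 → 0,2 → 0,1 → 0,0, total weight = 22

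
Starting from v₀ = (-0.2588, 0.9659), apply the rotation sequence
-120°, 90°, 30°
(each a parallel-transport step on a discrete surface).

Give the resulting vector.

Total rotation: (-120°) + 90° + 30° = 0°. Final vector: (-0.2588, 0.9659)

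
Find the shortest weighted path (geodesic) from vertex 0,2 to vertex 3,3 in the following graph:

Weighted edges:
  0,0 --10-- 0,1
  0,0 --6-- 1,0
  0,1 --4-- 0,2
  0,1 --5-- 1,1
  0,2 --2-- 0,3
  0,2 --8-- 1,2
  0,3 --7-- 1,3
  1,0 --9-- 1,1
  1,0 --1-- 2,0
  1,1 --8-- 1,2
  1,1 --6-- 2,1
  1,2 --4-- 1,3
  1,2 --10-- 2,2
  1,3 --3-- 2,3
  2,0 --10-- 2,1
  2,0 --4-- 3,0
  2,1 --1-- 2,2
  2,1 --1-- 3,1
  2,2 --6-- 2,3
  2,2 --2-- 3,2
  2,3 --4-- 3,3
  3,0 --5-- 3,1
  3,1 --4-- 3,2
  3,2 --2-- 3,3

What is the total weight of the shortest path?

Shortest path: 0,2 → 0,3 → 1,3 → 2,3 → 3,3, total weight = 16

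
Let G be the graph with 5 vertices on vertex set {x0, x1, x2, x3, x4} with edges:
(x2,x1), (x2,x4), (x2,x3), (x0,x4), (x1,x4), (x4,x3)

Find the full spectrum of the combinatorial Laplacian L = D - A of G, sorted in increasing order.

Degrees: deg(x0) = 1, deg(x1) = 2, deg(x2) = 3, deg(x3) = 2, deg(x4) = 4.
L = D − A with rows/columns ordered (x0, x1, x2, x3, x4):
  [ 1,  0,  0,  0, -1]
  [ 0,  2, -1,  0, -1]
  [ 0, -1,  3, -1, -1]
  [ 0,  0, -1,  2, -1]
  [-1, -1, -1, -1,  4]
Characteristic polynomial: det(λI − L) = λ(λ − 1)(λ − 2)(λ − 4)(λ − 5).
Roots: λ = 0; (λ − 1) = 0 ⇒ λ = 1; (λ − 2) = 0 ⇒ λ = 2; (λ − 4) = 0 ⇒ λ = 4; (λ − 5) = 0 ⇒ λ = 5.
(Check: the roots sum (with multiplicity) to 12, matching trace L = Σdeg = 2·6 = 12.)
Laplacian eigenvalues (increasing order): [0.0, 1.0, 2.0, 4.0, 5.0]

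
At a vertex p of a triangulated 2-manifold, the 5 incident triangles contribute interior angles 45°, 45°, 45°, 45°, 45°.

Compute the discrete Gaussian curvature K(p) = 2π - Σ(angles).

Sum of angles = 225°. K = 360° - 225° = 135° = 3π/4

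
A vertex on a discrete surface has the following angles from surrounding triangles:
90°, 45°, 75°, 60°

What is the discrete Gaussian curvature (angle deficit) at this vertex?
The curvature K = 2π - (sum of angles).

Sum of angles = 270°. K = 360° - 270° = 90°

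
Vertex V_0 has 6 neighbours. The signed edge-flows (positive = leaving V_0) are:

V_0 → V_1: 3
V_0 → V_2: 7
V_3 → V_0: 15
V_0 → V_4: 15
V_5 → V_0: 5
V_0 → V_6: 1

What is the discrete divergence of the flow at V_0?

Divergence = sum of outgoing flows = 3 + 7 + (-15) + 15 + (-5) + 1 = 6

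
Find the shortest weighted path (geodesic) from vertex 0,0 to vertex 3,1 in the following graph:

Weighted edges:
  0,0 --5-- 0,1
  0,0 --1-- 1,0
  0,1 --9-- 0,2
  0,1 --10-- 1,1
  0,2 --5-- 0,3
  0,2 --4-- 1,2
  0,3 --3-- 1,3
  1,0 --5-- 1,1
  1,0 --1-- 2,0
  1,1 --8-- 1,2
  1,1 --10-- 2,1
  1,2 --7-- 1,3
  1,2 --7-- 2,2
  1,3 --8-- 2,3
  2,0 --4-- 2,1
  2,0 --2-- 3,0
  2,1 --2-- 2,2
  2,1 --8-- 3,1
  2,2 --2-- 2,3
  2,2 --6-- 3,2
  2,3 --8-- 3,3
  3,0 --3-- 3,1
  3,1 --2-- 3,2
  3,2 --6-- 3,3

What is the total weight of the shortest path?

Shortest path: 0,0 → 1,0 → 2,0 → 3,0 → 3,1, total weight = 7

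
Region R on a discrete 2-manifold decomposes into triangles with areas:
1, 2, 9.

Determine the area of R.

1 + 2 + 9 = 12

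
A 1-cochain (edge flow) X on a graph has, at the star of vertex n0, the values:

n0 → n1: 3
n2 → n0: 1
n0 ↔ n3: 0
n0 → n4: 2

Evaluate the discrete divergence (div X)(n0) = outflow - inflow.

Divergence = sum of outgoing flows = 3 + (-1) + 0 + 2 = 4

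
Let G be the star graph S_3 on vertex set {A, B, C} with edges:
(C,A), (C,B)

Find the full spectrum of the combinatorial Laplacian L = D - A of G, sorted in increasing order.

The star S_3 is the complete bipartite graph K_{1,2} (one hub of degree 2, 2 leaves of degree 1). The Laplacian spectrum of K_{p,q} is 0, p (multiplicity q−1), q (multiplicity p−1), p+q. With p = 1, q = 2: 0 once, 1 with multiplicity 1, and 3 once. (Check: trace L = sum of degrees = 4 = 1·1 + 3.)
Laplacian eigenvalues (increasing order): [0.0, 1.0, 3.0]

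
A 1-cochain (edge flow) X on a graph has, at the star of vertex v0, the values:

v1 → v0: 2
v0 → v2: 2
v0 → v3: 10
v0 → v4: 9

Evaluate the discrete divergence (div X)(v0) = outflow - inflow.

Divergence = sum of outgoing flows = (-2) + 2 + 10 + 9 = 19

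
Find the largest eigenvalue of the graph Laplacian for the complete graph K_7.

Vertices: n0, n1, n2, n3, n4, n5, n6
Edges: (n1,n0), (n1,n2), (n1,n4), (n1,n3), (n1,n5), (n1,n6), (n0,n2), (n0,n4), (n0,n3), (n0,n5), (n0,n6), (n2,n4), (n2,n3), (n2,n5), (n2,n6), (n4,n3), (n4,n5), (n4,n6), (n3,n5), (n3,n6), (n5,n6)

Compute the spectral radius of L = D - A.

For the complete graph K_n, L = nI − J (J = all-ones matrix). J has eigenvalues n (once, eigenvector 𝟙) and 0 (multiplicity n−1), so L has eigenvalues 0 (once) and n (multiplicity n−1). Here n = 7: eigenvalue 0 once and 7 with multiplicity 6.
Laplacian eigenvalues: [0.0, 7.0, 7.0, 7.0, 7.0, 7.0, 7.0]. Largest eigenvalue (spectral radius) = 7.0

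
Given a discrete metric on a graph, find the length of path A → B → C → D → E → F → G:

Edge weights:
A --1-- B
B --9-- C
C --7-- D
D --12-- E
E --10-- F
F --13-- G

Arc length = 1 + 9 + 7 + 12 + 10 + 13 = 52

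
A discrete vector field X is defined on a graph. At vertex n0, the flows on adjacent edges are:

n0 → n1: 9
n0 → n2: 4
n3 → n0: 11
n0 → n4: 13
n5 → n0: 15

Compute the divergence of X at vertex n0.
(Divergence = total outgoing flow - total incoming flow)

Divergence = sum of outgoing flows = 9 + 4 + (-11) + 13 + (-15) = 0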